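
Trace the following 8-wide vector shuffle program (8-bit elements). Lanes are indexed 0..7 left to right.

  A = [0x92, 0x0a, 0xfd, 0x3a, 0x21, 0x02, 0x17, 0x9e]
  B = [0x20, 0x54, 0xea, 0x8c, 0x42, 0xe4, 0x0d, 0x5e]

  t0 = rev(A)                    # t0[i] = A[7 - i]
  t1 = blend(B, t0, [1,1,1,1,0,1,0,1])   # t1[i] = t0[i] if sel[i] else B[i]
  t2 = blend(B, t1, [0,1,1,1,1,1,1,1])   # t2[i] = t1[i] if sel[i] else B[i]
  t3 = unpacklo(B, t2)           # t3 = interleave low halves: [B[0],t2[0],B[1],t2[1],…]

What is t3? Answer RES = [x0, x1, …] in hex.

RES = [ 0x20  0x20  0x54  0x17  0xea  0x02  0x8c  0x21 ]

t0 = [0x9e, 0x17, 0x02, 0x21, 0x3a, 0xfd, 0x0a, 0x92]
t1 = [0x9e, 0x17, 0x02, 0x21, 0x42, 0xfd, 0x0d, 0x92]
t2 = [0x20, 0x17, 0x02, 0x21, 0x42, 0xfd, 0x0d, 0x92]
t3 = [0x20, 0x20, 0x54, 0x17, 0xea, 0x02, 0x8c, 0x21]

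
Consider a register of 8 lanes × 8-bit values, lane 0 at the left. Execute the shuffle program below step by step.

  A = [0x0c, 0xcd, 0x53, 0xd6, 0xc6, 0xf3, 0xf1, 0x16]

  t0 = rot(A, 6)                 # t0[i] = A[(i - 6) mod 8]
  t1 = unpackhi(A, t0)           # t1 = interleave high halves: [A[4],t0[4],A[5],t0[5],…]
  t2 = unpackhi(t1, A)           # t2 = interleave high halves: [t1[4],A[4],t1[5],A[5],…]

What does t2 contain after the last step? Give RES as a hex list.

RES = [ 0xf1  0xc6  0x0c  0xf3  0x16  0xf1  0xcd  0x16 ]

  t0: 53 d6 c6 f3 f1 16 0c cd
  t1: c6 f1 f3 16 f1 0c 16 cd
  t2: f1 c6 0c f3 16 f1 cd 16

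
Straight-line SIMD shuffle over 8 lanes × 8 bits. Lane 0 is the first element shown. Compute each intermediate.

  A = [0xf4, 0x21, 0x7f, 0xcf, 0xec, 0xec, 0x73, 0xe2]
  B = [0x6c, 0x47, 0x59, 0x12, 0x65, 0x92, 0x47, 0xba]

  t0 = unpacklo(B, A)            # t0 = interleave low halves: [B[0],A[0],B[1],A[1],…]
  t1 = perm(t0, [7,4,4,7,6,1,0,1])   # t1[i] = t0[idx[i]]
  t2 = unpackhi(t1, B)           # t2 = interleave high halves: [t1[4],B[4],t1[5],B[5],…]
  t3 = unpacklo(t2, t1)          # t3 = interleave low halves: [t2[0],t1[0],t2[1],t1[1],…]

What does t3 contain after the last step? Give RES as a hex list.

t0 = [0x6c, 0xf4, 0x47, 0x21, 0x59, 0x7f, 0x12, 0xcf]
t1 = [0xcf, 0x59, 0x59, 0xcf, 0x12, 0xf4, 0x6c, 0xf4]
t2 = [0x12, 0x65, 0xf4, 0x92, 0x6c, 0x47, 0xf4, 0xba]
t3 = [0x12, 0xcf, 0x65, 0x59, 0xf4, 0x59, 0x92, 0xcf]

RES = [ 0x12  0xcf  0x65  0x59  0xf4  0x59  0x92  0xcf ]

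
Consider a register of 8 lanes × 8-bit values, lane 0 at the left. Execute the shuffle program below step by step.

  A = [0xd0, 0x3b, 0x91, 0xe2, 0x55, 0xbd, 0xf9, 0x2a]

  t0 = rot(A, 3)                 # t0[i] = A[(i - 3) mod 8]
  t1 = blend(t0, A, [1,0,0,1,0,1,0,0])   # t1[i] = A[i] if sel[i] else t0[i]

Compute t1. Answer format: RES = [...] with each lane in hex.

RES = [ 0xd0  0xf9  0x2a  0xe2  0x3b  0xbd  0xe2  0x55 ]

  t0: bd f9 2a d0 3b 91 e2 55
  t1: d0 f9 2a e2 3b bd e2 55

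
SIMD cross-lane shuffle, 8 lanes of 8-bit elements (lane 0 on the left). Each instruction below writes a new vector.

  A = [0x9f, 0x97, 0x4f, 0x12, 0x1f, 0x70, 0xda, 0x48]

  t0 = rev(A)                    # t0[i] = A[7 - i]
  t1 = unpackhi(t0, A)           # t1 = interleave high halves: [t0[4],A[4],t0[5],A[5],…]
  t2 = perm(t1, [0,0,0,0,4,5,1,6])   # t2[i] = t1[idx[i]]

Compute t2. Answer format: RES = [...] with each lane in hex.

RES = [ 0x12  0x12  0x12  0x12  0x97  0xda  0x1f  0x9f ]

→ t0 |48|da|70|1f|12|4f|97|9f|
→ t1 |12|1f|4f|70|97|da|9f|48|
→ t2 |12|12|12|12|97|da|1f|9f|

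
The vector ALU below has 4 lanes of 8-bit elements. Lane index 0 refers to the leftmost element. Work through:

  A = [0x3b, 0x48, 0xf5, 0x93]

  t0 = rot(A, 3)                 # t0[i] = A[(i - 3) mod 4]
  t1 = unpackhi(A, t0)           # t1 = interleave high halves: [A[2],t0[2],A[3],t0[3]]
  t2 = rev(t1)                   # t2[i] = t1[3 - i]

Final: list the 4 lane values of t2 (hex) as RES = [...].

t0 = [0x48, 0xf5, 0x93, 0x3b]
t1 = [0xf5, 0x93, 0x93, 0x3b]
t2 = [0x3b, 0x93, 0x93, 0xf5]

RES = [ 0x3b  0x93  0x93  0xf5 ]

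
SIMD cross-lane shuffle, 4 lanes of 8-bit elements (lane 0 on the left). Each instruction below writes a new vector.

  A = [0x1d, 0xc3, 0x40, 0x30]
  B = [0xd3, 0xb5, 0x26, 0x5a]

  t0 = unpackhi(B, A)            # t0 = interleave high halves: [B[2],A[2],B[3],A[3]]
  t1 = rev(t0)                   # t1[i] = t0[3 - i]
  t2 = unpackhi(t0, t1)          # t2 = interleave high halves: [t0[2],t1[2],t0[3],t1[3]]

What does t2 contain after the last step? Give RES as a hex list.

RES = [0x5a, 0x40, 0x30, 0x26]

t0 = [0x26, 0x40, 0x5a, 0x30]
t1 = [0x30, 0x5a, 0x40, 0x26]
t2 = [0x5a, 0x40, 0x30, 0x26]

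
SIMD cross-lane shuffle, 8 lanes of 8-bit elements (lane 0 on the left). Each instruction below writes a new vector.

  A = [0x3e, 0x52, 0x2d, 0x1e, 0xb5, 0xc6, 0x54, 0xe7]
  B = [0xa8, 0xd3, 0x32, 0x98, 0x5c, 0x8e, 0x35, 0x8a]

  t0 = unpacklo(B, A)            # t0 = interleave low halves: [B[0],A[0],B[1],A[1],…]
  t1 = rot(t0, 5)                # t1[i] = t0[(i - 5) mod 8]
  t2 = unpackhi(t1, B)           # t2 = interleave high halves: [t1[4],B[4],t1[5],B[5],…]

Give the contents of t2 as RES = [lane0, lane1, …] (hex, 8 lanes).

RES = [ 0x1e  0x5c  0xa8  0x8e  0x3e  0x35  0xd3  0x8a ]

t0 = [0xa8, 0x3e, 0xd3, 0x52, 0x32, 0x2d, 0x98, 0x1e]
t1 = [0x52, 0x32, 0x2d, 0x98, 0x1e, 0xa8, 0x3e, 0xd3]
t2 = [0x1e, 0x5c, 0xa8, 0x8e, 0x3e, 0x35, 0xd3, 0x8a]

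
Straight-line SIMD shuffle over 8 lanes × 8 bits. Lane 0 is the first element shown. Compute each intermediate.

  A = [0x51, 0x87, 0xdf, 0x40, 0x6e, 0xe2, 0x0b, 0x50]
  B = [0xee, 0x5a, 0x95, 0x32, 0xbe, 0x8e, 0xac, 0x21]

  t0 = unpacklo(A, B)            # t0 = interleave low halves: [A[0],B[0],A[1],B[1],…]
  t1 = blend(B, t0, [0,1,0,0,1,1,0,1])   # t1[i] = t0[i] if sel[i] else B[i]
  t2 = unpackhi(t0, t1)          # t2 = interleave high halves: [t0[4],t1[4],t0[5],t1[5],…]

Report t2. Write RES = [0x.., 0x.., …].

RES = [0xdf, 0xdf, 0x95, 0x95, 0x40, 0xac, 0x32, 0x32]

t0 = [0x51, 0xee, 0x87, 0x5a, 0xdf, 0x95, 0x40, 0x32]
t1 = [0xee, 0xee, 0x95, 0x32, 0xdf, 0x95, 0xac, 0x32]
t2 = [0xdf, 0xdf, 0x95, 0x95, 0x40, 0xac, 0x32, 0x32]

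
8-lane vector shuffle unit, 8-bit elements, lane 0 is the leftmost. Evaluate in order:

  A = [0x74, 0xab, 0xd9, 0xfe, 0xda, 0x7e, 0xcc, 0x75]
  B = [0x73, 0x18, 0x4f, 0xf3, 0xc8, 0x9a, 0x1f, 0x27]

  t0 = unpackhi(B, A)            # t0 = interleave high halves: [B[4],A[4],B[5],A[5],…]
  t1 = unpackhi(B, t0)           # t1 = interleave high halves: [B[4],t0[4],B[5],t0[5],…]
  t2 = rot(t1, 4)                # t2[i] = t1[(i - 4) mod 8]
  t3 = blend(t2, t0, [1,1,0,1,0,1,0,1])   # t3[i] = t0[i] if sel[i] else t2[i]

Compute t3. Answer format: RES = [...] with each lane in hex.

  t0: c8 da 9a 7e 1f cc 27 75
  t1: c8 1f 9a cc 1f 27 27 75
  t2: 1f 27 27 75 c8 1f 9a cc
  t3: c8 da 27 7e c8 cc 9a 75

RES = [ 0xc8  0xda  0x27  0x7e  0xc8  0xcc  0x9a  0x75 ]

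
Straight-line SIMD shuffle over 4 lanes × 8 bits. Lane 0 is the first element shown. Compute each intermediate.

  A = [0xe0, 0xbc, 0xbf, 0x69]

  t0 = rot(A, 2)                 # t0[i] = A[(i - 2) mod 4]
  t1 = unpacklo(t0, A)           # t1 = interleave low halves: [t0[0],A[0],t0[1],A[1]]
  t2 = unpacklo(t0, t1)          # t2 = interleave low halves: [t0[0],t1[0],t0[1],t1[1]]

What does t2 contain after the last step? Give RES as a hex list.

  t0: bf 69 e0 bc
  t1: bf e0 69 bc
  t2: bf bf 69 e0

RES = [0xbf, 0xbf, 0x69, 0xe0]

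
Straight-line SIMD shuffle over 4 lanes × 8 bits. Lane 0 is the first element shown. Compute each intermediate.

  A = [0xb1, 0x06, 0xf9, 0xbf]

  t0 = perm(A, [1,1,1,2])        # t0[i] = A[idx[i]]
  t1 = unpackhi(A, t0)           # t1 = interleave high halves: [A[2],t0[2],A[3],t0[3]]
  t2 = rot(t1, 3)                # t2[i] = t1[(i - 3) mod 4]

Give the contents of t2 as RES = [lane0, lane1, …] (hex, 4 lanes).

  t0: 06 06 06 f9
  t1: f9 06 bf f9
  t2: 06 bf f9 f9

RES = [ 0x06  0xbf  0xf9  0xf9 ]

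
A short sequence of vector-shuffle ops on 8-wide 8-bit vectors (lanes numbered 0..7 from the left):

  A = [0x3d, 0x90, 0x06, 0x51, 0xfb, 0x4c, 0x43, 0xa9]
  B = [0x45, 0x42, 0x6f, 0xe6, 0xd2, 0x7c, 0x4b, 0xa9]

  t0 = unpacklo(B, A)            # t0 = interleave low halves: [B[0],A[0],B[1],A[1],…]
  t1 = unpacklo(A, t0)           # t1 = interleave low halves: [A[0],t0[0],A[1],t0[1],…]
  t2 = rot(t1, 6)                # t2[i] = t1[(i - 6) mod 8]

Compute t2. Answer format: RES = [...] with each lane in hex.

RES = [ 0x90  0x3d  0x06  0x42  0x51  0x90  0x3d  0x45 ]

  t0: 45 3d 42 90 6f 06 e6 51
  t1: 3d 45 90 3d 06 42 51 90
  t2: 90 3d 06 42 51 90 3d 45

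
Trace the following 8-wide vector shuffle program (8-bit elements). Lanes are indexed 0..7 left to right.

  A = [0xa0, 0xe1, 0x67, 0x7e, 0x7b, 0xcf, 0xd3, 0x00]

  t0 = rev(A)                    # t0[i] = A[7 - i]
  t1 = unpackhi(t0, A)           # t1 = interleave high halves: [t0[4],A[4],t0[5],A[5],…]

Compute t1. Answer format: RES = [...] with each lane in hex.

  t0: 00 d3 cf 7b 7e 67 e1 a0
  t1: 7e 7b 67 cf e1 d3 a0 00

RES = [ 0x7e  0x7b  0x67  0xcf  0xe1  0xd3  0xa0  0x00 ]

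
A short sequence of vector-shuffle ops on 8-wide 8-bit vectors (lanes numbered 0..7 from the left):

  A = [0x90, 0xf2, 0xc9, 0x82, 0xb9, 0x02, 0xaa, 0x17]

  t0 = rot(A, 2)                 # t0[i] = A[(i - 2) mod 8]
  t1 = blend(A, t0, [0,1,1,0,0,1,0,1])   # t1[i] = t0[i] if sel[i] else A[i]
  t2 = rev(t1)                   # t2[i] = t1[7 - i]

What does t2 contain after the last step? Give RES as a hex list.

RES = [ 0x02  0xaa  0x82  0xb9  0x82  0x90  0x17  0x90 ]

  t0: aa 17 90 f2 c9 82 b9 02
  t1: 90 17 90 82 b9 82 aa 02
  t2: 02 aa 82 b9 82 90 17 90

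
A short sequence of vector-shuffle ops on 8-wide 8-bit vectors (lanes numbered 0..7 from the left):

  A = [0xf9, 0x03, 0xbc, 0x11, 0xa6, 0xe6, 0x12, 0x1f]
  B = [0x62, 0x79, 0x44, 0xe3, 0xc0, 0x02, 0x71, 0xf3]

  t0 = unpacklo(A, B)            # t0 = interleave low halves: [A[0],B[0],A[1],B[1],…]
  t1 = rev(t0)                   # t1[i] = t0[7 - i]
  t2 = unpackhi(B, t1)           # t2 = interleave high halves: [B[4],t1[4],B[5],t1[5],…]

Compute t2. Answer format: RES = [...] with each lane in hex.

RES = [ 0xc0  0x79  0x02  0x03  0x71  0x62  0xf3  0xf9 ]

  t0: f9 62 03 79 bc 44 11 e3
  t1: e3 11 44 bc 79 03 62 f9
  t2: c0 79 02 03 71 62 f3 f9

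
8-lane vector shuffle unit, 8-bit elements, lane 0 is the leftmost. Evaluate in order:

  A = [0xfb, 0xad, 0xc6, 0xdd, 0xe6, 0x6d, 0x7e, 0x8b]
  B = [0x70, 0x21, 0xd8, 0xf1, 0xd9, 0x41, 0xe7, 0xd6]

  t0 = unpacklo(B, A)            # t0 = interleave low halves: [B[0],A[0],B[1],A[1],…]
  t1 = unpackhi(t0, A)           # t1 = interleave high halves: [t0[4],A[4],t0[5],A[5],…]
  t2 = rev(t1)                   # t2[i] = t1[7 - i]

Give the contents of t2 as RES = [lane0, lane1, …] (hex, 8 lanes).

RES = [0x8b, 0xdd, 0x7e, 0xf1, 0x6d, 0xc6, 0xe6, 0xd8]

t0 = [0x70, 0xfb, 0x21, 0xad, 0xd8, 0xc6, 0xf1, 0xdd]
t1 = [0xd8, 0xe6, 0xc6, 0x6d, 0xf1, 0x7e, 0xdd, 0x8b]
t2 = [0x8b, 0xdd, 0x7e, 0xf1, 0x6d, 0xc6, 0xe6, 0xd8]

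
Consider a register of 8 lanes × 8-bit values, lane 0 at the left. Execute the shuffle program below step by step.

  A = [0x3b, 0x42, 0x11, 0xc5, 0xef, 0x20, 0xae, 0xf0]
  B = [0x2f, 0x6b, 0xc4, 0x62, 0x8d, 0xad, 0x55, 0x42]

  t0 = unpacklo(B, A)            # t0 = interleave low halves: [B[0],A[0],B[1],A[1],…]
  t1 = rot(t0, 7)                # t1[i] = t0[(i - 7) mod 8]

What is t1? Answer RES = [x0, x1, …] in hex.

t0 = [0x2f, 0x3b, 0x6b, 0x42, 0xc4, 0x11, 0x62, 0xc5]
t1 = [0x3b, 0x6b, 0x42, 0xc4, 0x11, 0x62, 0xc5, 0x2f]

RES = [ 0x3b  0x6b  0x42  0xc4  0x11  0x62  0xc5  0x2f ]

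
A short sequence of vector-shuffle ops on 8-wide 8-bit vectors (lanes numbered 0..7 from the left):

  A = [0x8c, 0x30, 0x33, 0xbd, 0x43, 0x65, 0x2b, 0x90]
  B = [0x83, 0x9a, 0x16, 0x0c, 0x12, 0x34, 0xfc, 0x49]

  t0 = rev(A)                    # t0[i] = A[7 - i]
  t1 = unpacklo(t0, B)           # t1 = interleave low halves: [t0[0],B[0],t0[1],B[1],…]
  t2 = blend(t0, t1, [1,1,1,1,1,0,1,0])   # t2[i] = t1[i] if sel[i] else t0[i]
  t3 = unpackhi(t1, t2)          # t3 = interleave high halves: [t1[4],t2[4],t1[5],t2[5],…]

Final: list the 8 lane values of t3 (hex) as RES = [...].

t0 = [0x90, 0x2b, 0x65, 0x43, 0xbd, 0x33, 0x30, 0x8c]
t1 = [0x90, 0x83, 0x2b, 0x9a, 0x65, 0x16, 0x43, 0x0c]
t2 = [0x90, 0x83, 0x2b, 0x9a, 0x65, 0x33, 0x43, 0x8c]
t3 = [0x65, 0x65, 0x16, 0x33, 0x43, 0x43, 0x0c, 0x8c]

RES = [0x65, 0x65, 0x16, 0x33, 0x43, 0x43, 0x0c, 0x8c]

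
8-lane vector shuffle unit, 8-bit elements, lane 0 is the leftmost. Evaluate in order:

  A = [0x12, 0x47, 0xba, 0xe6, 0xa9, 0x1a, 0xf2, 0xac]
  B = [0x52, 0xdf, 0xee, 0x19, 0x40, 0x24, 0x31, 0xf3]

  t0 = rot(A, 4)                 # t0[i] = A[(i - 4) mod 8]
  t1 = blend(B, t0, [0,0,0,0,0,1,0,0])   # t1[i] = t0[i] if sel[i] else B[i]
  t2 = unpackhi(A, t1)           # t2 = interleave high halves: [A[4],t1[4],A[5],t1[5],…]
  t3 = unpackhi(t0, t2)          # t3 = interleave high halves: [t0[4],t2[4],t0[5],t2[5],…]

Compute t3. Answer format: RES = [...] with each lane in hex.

RES = [0x12, 0xf2, 0x47, 0x31, 0xba, 0xac, 0xe6, 0xf3]

t0 = [0xa9, 0x1a, 0xf2, 0xac, 0x12, 0x47, 0xba, 0xe6]
t1 = [0x52, 0xdf, 0xee, 0x19, 0x40, 0x47, 0x31, 0xf3]
t2 = [0xa9, 0x40, 0x1a, 0x47, 0xf2, 0x31, 0xac, 0xf3]
t3 = [0x12, 0xf2, 0x47, 0x31, 0xba, 0xac, 0xe6, 0xf3]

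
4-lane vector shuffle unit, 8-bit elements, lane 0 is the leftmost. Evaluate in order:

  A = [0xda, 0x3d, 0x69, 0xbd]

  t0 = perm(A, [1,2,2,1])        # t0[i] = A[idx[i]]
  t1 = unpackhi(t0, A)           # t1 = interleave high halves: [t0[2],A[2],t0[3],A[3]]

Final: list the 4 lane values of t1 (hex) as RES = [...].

RES = [ 0x69  0x69  0x3d  0xbd ]

→ t0 |3d|69|69|3d|
→ t1 |69|69|3d|bd|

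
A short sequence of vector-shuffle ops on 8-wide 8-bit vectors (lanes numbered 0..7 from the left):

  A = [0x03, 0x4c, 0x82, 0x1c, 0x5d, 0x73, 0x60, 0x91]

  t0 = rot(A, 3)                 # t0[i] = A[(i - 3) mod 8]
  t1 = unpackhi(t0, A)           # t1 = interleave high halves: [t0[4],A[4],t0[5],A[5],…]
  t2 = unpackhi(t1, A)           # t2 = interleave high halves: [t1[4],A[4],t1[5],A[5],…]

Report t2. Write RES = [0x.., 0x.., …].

  t0: 73 60 91 03 4c 82 1c 5d
  t1: 4c 5d 82 73 1c 60 5d 91
  t2: 1c 5d 60 73 5d 60 91 91

RES = [ 0x1c  0x5d  0x60  0x73  0x5d  0x60  0x91  0x91 ]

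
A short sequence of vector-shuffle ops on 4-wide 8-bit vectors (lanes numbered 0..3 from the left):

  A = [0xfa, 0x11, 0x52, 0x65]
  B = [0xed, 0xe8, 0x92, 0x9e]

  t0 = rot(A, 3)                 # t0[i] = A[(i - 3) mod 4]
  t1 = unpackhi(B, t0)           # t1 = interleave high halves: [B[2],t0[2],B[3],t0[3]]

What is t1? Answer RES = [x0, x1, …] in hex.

  t0: 11 52 65 fa
  t1: 92 65 9e fa

RES = [ 0x92  0x65  0x9e  0xfa ]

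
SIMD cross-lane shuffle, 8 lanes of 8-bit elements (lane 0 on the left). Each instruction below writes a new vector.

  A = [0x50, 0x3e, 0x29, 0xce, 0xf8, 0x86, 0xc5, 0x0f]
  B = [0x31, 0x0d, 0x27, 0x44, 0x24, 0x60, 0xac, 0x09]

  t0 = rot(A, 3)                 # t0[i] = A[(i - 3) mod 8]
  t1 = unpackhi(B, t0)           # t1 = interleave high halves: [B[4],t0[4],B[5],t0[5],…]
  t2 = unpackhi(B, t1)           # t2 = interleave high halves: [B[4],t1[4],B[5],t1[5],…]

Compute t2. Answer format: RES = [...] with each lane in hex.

  t0: 86 c5 0f 50 3e 29 ce f8
  t1: 24 3e 60 29 ac ce 09 f8
  t2: 24 ac 60 ce ac 09 09 f8

RES = [0x24, 0xac, 0x60, 0xce, 0xac, 0x09, 0x09, 0xf8]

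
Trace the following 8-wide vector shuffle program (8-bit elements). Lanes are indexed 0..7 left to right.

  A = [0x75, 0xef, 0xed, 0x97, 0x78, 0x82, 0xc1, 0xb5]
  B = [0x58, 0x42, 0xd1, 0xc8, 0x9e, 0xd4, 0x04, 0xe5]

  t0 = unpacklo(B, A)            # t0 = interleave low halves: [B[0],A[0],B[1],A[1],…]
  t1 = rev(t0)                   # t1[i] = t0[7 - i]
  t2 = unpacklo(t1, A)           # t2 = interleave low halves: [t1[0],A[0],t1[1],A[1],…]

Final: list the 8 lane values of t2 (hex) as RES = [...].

RES = [0x97, 0x75, 0xc8, 0xef, 0xed, 0xed, 0xd1, 0x97]

→ t0 |58|75|42|ef|d1|ed|c8|97|
→ t1 |97|c8|ed|d1|ef|42|75|58|
→ t2 |97|75|c8|ef|ed|ed|d1|97|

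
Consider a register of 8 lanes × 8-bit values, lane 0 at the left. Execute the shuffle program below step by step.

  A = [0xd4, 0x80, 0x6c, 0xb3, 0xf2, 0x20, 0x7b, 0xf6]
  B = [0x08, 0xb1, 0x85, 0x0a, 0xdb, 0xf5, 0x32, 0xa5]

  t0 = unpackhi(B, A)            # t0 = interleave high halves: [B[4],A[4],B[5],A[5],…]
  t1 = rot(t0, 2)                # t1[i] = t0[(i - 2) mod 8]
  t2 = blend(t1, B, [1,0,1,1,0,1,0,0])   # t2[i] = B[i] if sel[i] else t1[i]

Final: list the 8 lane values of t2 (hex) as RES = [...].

  t0: db f2 f5 20 32 7b a5 f6
  t1: a5 f6 db f2 f5 20 32 7b
  t2: 08 f6 85 0a f5 f5 32 7b

RES = [0x08, 0xf6, 0x85, 0x0a, 0xf5, 0xf5, 0x32, 0x7b]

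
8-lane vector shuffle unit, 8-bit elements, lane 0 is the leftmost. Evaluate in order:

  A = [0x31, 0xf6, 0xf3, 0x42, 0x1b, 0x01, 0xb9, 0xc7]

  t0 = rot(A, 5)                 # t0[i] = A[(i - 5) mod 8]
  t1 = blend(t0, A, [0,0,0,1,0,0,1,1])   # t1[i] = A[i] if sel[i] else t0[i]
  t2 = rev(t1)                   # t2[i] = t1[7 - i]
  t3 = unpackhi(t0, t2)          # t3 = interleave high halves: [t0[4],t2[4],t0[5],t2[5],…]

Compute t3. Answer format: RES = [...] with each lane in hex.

RES = [0xc7, 0x42, 0x31, 0x01, 0xf6, 0x1b, 0xf3, 0x42]

→ t0 |42|1b|01|b9|c7|31|f6|f3|
→ t1 |42|1b|01|42|c7|31|b9|c7|
→ t2 |c7|b9|31|c7|42|01|1b|42|
→ t3 |c7|42|31|01|f6|1b|f3|42|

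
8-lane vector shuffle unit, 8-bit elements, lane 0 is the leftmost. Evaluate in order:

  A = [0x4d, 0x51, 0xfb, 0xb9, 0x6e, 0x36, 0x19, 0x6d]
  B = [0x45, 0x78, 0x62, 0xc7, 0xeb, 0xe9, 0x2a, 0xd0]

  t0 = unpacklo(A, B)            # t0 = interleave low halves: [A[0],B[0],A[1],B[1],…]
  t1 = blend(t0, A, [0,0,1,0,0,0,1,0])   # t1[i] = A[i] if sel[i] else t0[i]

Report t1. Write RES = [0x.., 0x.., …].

RES = [0x4d, 0x45, 0xfb, 0x78, 0xfb, 0x62, 0x19, 0xc7]

→ t0 |4d|45|51|78|fb|62|b9|c7|
→ t1 |4d|45|fb|78|fb|62|19|c7|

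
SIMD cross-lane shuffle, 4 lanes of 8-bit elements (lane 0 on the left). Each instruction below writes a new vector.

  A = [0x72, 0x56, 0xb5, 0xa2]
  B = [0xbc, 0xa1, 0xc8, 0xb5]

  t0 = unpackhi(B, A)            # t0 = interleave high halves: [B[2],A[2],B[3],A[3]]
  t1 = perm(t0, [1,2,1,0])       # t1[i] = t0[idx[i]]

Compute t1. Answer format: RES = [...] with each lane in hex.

→ t0 |c8|b5|b5|a2|
→ t1 |b5|b5|b5|c8|

RES = [ 0xb5  0xb5  0xb5  0xc8 ]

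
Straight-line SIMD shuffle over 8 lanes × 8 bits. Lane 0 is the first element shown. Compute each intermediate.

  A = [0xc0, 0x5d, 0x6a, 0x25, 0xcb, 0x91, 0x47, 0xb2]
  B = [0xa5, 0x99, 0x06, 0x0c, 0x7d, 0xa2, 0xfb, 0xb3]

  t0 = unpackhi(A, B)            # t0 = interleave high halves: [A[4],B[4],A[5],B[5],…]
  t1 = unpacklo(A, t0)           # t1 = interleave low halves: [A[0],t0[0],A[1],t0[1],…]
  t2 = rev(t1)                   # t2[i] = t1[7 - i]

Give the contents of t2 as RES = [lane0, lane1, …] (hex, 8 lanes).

  t0: cb 7d 91 a2 47 fb b2 b3
  t1: c0 cb 5d 7d 6a 91 25 a2
  t2: a2 25 91 6a 7d 5d cb c0

RES = [ 0xa2  0x25  0x91  0x6a  0x7d  0x5d  0xcb  0xc0 ]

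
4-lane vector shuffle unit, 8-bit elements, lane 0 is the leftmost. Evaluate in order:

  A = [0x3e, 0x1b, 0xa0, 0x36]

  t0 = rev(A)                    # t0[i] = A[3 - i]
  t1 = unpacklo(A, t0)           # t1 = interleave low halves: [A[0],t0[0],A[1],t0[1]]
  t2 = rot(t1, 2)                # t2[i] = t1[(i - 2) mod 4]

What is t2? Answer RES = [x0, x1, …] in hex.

RES = [ 0x1b  0xa0  0x3e  0x36 ]

  t0: 36 a0 1b 3e
  t1: 3e 36 1b a0
  t2: 1b a0 3e 36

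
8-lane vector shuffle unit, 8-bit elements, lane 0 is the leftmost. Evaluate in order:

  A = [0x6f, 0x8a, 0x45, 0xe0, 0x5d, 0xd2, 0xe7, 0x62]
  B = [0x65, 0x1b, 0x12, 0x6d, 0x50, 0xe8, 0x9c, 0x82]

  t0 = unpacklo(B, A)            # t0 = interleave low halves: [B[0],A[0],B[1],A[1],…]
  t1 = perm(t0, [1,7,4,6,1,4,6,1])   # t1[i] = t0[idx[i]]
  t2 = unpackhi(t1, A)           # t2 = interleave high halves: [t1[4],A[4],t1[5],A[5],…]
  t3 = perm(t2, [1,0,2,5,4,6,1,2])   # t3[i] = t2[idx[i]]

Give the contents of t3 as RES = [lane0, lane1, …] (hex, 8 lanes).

RES = [ 0x5d  0x6f  0x12  0xe7  0x6d  0x6f  0x5d  0x12 ]

  t0: 65 6f 1b 8a 12 45 6d e0
  t1: 6f e0 12 6d 6f 12 6d 6f
  t2: 6f 5d 12 d2 6d e7 6f 62
  t3: 5d 6f 12 e7 6d 6f 5d 12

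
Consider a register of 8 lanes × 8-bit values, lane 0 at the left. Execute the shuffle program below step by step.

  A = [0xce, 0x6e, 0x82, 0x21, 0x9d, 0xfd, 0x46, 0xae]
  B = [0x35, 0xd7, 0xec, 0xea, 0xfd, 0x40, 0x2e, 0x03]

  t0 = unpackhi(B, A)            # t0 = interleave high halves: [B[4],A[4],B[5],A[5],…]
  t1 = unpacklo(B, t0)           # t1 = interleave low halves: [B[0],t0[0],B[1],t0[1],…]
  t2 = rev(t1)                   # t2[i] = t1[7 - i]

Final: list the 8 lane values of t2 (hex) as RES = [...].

RES = [ 0xfd  0xea  0x40  0xec  0x9d  0xd7  0xfd  0x35 ]

→ t0 |fd|9d|40|fd|2e|46|03|ae|
→ t1 |35|fd|d7|9d|ec|40|ea|fd|
→ t2 |fd|ea|40|ec|9d|d7|fd|35|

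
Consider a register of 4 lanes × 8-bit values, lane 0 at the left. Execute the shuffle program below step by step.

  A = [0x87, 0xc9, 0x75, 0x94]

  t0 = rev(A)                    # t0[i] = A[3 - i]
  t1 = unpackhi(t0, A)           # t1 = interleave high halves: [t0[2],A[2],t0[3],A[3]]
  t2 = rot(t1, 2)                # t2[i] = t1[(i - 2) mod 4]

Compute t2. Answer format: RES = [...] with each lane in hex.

  t0: 94 75 c9 87
  t1: c9 75 87 94
  t2: 87 94 c9 75

RES = [0x87, 0x94, 0xc9, 0x75]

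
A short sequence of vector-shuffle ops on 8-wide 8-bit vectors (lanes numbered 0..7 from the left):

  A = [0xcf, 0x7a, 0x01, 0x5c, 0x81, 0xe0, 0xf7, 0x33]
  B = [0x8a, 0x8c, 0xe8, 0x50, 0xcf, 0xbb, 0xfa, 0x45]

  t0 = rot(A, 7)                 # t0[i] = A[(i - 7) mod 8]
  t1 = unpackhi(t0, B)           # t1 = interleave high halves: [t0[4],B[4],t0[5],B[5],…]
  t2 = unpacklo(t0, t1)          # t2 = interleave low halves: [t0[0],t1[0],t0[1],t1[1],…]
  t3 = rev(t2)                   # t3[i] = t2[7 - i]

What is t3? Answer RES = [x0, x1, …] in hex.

t0 = [0x7a, 0x01, 0x5c, 0x81, 0xe0, 0xf7, 0x33, 0xcf]
t1 = [0xe0, 0xcf, 0xf7, 0xbb, 0x33, 0xfa, 0xcf, 0x45]
t2 = [0x7a, 0xe0, 0x01, 0xcf, 0x5c, 0xf7, 0x81, 0xbb]
t3 = [0xbb, 0x81, 0xf7, 0x5c, 0xcf, 0x01, 0xe0, 0x7a]

RES = [ 0xbb  0x81  0xf7  0x5c  0xcf  0x01  0xe0  0x7a ]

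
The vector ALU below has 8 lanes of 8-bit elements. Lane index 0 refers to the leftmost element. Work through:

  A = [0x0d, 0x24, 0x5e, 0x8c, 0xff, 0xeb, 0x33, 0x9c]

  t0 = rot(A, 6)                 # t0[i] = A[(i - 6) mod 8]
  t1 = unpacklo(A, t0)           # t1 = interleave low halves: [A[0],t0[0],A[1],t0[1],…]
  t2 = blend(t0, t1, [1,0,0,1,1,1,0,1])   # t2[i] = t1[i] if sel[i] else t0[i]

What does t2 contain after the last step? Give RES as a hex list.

RES = [0x0d, 0x8c, 0xff, 0x8c, 0x5e, 0xff, 0x0d, 0xeb]

  t0: 5e 8c ff eb 33 9c 0d 24
  t1: 0d 5e 24 8c 5e ff 8c eb
  t2: 0d 8c ff 8c 5e ff 0d eb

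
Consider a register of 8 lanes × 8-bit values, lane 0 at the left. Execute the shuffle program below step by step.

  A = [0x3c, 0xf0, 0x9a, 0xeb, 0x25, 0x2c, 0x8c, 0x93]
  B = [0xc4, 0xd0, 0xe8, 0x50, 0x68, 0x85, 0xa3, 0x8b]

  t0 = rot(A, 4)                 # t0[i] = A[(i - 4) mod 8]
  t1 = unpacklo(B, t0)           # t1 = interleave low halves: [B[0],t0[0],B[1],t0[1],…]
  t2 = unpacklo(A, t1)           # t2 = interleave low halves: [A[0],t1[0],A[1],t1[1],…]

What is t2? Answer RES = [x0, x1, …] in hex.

→ t0 |25|2c|8c|93|3c|f0|9a|eb|
→ t1 |c4|25|d0|2c|e8|8c|50|93|
→ t2 |3c|c4|f0|25|9a|d0|eb|2c|

RES = [ 0x3c  0xc4  0xf0  0x25  0x9a  0xd0  0xeb  0x2c ]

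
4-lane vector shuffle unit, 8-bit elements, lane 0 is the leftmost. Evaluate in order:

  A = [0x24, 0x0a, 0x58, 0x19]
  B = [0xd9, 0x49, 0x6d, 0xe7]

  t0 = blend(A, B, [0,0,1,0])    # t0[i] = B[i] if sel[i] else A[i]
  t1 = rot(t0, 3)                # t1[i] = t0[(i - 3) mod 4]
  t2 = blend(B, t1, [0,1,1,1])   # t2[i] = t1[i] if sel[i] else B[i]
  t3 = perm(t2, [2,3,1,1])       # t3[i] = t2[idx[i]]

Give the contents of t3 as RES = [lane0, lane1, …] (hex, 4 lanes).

  t0: 24 0a 6d 19
  t1: 0a 6d 19 24
  t2: d9 6d 19 24
  t3: 19 24 6d 6d

RES = [ 0x19  0x24  0x6d  0x6d ]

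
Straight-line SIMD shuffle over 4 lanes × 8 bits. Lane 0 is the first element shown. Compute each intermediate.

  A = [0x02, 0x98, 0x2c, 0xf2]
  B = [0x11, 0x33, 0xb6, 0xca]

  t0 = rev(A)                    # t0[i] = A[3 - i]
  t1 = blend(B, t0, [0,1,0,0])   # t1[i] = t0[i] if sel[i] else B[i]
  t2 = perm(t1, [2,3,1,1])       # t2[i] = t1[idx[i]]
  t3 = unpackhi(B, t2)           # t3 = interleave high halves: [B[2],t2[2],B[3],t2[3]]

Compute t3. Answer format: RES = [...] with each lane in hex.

RES = [0xb6, 0x2c, 0xca, 0x2c]

t0 = [0xf2, 0x2c, 0x98, 0x02]
t1 = [0x11, 0x2c, 0xb6, 0xca]
t2 = [0xb6, 0xca, 0x2c, 0x2c]
t3 = [0xb6, 0x2c, 0xca, 0x2c]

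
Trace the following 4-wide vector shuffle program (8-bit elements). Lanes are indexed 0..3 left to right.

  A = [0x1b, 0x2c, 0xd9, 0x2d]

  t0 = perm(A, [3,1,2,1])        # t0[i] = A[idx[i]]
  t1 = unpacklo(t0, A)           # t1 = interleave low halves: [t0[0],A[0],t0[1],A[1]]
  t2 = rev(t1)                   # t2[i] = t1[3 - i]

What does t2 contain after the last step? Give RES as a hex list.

RES = [0x2c, 0x2c, 0x1b, 0x2d]

t0 = [0x2d, 0x2c, 0xd9, 0x2c]
t1 = [0x2d, 0x1b, 0x2c, 0x2c]
t2 = [0x2c, 0x2c, 0x1b, 0x2d]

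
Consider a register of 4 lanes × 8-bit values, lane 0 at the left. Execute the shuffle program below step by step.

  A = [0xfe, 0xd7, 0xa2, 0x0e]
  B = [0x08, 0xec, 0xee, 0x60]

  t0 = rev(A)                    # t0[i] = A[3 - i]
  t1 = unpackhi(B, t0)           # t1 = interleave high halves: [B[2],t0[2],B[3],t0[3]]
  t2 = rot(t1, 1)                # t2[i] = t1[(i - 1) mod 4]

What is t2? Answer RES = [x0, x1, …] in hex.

RES = [ 0xfe  0xee  0xd7  0x60 ]

→ t0 |0e|a2|d7|fe|
→ t1 |ee|d7|60|fe|
→ t2 |fe|ee|d7|60|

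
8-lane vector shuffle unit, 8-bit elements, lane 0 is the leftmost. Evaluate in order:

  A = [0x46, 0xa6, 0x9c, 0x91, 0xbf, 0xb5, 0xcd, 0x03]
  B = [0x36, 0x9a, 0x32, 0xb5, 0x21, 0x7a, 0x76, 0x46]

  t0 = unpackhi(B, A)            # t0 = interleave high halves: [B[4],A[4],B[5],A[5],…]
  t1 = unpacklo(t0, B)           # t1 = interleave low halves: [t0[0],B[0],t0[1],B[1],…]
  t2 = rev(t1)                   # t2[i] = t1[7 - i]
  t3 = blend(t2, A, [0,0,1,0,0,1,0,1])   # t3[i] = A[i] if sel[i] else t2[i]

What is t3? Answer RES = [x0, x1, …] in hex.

RES = [ 0xb5  0xb5  0x9c  0x7a  0x9a  0xb5  0x36  0x03 ]

t0 = [0x21, 0xbf, 0x7a, 0xb5, 0x76, 0xcd, 0x46, 0x03]
t1 = [0x21, 0x36, 0xbf, 0x9a, 0x7a, 0x32, 0xb5, 0xb5]
t2 = [0xb5, 0xb5, 0x32, 0x7a, 0x9a, 0xbf, 0x36, 0x21]
t3 = [0xb5, 0xb5, 0x9c, 0x7a, 0x9a, 0xb5, 0x36, 0x03]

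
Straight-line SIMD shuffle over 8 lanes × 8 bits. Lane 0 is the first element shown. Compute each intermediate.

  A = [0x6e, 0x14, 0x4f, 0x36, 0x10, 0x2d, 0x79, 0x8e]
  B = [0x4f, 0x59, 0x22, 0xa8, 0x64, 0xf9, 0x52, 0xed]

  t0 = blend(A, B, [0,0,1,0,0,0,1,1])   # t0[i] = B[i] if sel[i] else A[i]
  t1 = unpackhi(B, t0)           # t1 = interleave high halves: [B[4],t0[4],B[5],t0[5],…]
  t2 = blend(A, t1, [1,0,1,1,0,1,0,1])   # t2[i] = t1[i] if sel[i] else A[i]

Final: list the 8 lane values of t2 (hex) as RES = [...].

RES = [0x64, 0x14, 0xf9, 0x2d, 0x10, 0x52, 0x79, 0xed]

  t0: 6e 14 22 36 10 2d 52 ed
  t1: 64 10 f9 2d 52 52 ed ed
  t2: 64 14 f9 2d 10 52 79 ed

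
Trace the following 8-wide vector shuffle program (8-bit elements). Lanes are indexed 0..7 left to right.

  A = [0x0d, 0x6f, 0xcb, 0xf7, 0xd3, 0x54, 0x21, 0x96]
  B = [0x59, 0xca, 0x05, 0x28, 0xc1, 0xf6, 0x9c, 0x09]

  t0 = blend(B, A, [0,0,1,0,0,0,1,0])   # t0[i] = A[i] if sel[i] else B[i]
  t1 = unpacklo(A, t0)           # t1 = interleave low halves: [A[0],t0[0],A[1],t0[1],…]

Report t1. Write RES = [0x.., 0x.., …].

t0 = [0x59, 0xca, 0xcb, 0x28, 0xc1, 0xf6, 0x21, 0x09]
t1 = [0x0d, 0x59, 0x6f, 0xca, 0xcb, 0xcb, 0xf7, 0x28]

RES = [0x0d, 0x59, 0x6f, 0xca, 0xcb, 0xcb, 0xf7, 0x28]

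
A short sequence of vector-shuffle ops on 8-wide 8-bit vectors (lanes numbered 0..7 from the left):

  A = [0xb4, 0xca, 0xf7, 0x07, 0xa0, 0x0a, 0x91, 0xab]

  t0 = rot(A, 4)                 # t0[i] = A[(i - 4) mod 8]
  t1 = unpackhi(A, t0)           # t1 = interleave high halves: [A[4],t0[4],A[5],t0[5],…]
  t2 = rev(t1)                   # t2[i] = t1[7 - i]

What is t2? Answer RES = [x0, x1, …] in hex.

t0 = [0xa0, 0x0a, 0x91, 0xab, 0xb4, 0xca, 0xf7, 0x07]
t1 = [0xa0, 0xb4, 0x0a, 0xca, 0x91, 0xf7, 0xab, 0x07]
t2 = [0x07, 0xab, 0xf7, 0x91, 0xca, 0x0a, 0xb4, 0xa0]

RES = [ 0x07  0xab  0xf7  0x91  0xca  0x0a  0xb4  0xa0 ]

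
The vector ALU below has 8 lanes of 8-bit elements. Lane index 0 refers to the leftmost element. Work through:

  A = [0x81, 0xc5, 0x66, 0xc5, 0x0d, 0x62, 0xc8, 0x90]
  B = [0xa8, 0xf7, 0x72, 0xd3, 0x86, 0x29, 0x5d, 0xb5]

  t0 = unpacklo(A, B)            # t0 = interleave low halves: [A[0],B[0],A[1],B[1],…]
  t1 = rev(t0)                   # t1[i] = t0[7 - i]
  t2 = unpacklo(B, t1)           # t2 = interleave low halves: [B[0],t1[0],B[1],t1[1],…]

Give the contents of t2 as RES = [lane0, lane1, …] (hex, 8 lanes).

t0 = [0x81, 0xa8, 0xc5, 0xf7, 0x66, 0x72, 0xc5, 0xd3]
t1 = [0xd3, 0xc5, 0x72, 0x66, 0xf7, 0xc5, 0xa8, 0x81]
t2 = [0xa8, 0xd3, 0xf7, 0xc5, 0x72, 0x72, 0xd3, 0x66]

RES = [0xa8, 0xd3, 0xf7, 0xc5, 0x72, 0x72, 0xd3, 0x66]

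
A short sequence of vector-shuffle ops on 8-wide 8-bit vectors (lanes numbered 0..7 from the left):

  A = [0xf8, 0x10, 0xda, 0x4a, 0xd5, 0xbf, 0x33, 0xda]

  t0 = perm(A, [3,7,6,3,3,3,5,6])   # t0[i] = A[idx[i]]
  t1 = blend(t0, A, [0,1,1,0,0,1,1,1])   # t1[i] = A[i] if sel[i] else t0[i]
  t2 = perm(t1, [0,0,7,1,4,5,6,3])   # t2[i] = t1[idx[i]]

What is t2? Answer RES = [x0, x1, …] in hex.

→ t0 |4a|da|33|4a|4a|4a|bf|33|
→ t1 |4a|10|da|4a|4a|bf|33|da|
→ t2 |4a|4a|da|10|4a|bf|33|4a|

RES = [0x4a, 0x4a, 0xda, 0x10, 0x4a, 0xbf, 0x33, 0x4a]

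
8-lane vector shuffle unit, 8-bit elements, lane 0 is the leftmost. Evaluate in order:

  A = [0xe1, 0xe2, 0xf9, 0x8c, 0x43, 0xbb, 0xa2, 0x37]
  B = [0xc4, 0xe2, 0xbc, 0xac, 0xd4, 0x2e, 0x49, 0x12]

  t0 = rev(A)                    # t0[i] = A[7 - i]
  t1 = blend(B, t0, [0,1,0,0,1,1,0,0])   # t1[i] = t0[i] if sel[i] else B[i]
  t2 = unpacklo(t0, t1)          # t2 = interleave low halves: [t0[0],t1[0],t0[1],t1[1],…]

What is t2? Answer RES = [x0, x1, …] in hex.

RES = [ 0x37  0xc4  0xa2  0xa2  0xbb  0xbc  0x43  0xac ]

  t0: 37 a2 bb 43 8c f9 e2 e1
  t1: c4 a2 bc ac 8c f9 49 12
  t2: 37 c4 a2 a2 bb bc 43 ac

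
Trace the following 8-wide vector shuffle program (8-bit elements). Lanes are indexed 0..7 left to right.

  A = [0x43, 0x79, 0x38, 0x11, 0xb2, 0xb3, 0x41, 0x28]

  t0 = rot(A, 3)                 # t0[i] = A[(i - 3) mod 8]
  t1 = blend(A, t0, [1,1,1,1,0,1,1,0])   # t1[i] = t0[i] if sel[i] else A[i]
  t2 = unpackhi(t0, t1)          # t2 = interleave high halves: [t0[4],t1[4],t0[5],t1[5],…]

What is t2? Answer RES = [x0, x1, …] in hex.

  t0: b3 41 28 43 79 38 11 b2
  t1: b3 41 28 43 b2 38 11 28
  t2: 79 b2 38 38 11 11 b2 28

RES = [0x79, 0xb2, 0x38, 0x38, 0x11, 0x11, 0xb2, 0x28]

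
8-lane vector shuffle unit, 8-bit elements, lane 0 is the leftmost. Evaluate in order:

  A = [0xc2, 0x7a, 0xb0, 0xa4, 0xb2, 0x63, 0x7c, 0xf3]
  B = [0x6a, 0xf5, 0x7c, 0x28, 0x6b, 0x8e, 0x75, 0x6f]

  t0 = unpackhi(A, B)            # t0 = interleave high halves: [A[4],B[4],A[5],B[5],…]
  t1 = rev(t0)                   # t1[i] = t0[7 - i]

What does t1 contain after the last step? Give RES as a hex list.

RES = [ 0x6f  0xf3  0x75  0x7c  0x8e  0x63  0x6b  0xb2 ]

t0 = [0xb2, 0x6b, 0x63, 0x8e, 0x7c, 0x75, 0xf3, 0x6f]
t1 = [0x6f, 0xf3, 0x75, 0x7c, 0x8e, 0x63, 0x6b, 0xb2]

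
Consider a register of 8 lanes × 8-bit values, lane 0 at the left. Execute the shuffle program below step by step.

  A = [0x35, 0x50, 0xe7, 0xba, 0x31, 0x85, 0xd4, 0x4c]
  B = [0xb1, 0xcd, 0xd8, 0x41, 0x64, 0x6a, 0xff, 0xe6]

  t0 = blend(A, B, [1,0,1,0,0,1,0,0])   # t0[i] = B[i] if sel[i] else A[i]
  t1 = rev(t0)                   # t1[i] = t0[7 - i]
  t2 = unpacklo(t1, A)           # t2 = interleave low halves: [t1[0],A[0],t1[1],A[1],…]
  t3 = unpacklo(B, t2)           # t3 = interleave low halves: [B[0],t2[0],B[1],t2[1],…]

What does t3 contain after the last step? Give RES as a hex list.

RES = [0xb1, 0x4c, 0xcd, 0x35, 0xd8, 0xd4, 0x41, 0x50]

→ t0 |b1|50|d8|ba|31|6a|d4|4c|
→ t1 |4c|d4|6a|31|ba|d8|50|b1|
→ t2 |4c|35|d4|50|6a|e7|31|ba|
→ t3 |b1|4c|cd|35|d8|d4|41|50|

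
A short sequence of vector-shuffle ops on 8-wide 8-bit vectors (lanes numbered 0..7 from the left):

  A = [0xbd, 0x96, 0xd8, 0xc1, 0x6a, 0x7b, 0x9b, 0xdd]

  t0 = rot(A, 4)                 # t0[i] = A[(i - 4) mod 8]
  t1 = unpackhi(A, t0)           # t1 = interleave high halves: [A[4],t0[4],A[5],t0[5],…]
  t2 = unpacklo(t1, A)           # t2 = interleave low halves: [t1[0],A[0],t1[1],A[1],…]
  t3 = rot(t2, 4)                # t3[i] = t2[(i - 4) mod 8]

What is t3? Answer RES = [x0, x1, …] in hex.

→ t0 |6a|7b|9b|dd|bd|96|d8|c1|
→ t1 |6a|bd|7b|96|9b|d8|dd|c1|
→ t2 |6a|bd|bd|96|7b|d8|96|c1|
→ t3 |7b|d8|96|c1|6a|bd|bd|96|

RES = [ 0x7b  0xd8  0x96  0xc1  0x6a  0xbd  0xbd  0x96 ]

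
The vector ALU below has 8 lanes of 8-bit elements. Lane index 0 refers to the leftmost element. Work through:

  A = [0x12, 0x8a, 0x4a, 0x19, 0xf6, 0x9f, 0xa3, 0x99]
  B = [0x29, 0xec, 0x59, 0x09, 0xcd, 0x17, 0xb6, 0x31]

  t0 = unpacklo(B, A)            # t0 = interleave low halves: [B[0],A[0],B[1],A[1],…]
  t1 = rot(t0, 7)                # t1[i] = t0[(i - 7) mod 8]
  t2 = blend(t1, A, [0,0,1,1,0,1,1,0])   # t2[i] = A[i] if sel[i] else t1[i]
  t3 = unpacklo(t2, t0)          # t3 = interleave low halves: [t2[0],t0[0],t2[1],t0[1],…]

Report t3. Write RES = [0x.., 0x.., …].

  t0: 29 12 ec 8a 59 4a 09 19
  t1: 12 ec 8a 59 4a 09 19 29
  t2: 12 ec 4a 19 4a 9f a3 29
  t3: 12 29 ec 12 4a ec 19 8a

RES = [ 0x12  0x29  0xec  0x12  0x4a  0xec  0x19  0x8a ]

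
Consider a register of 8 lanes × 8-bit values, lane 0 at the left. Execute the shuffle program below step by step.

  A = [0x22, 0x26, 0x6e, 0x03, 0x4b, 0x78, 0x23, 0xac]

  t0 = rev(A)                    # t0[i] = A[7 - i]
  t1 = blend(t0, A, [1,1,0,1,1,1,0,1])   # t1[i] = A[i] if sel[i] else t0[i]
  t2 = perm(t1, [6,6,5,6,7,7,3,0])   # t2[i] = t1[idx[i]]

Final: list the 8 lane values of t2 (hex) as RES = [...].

RES = [ 0x26  0x26  0x78  0x26  0xac  0xac  0x03  0x22 ]

t0 = [0xac, 0x23, 0x78, 0x4b, 0x03, 0x6e, 0x26, 0x22]
t1 = [0x22, 0x26, 0x78, 0x03, 0x4b, 0x78, 0x26, 0xac]
t2 = [0x26, 0x26, 0x78, 0x26, 0xac, 0xac, 0x03, 0x22]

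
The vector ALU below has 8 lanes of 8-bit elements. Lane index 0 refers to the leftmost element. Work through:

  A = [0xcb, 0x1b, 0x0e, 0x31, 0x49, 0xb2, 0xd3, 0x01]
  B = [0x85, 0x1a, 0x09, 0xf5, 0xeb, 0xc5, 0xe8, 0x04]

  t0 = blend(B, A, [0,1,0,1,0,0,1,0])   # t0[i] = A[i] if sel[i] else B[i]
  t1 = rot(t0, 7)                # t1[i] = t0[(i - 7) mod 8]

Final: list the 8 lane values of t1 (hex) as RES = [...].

t0 = [0x85, 0x1b, 0x09, 0x31, 0xeb, 0xc5, 0xd3, 0x04]
t1 = [0x1b, 0x09, 0x31, 0xeb, 0xc5, 0xd3, 0x04, 0x85]

RES = [0x1b, 0x09, 0x31, 0xeb, 0xc5, 0xd3, 0x04, 0x85]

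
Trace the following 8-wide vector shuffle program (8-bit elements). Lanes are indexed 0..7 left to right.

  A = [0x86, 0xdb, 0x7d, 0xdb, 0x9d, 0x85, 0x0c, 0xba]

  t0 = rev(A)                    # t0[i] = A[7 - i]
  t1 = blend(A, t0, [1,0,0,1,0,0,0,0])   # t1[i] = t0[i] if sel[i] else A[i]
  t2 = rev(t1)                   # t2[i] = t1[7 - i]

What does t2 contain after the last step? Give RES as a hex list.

RES = [0xba, 0x0c, 0x85, 0x9d, 0x9d, 0x7d, 0xdb, 0xba]

  t0: ba 0c 85 9d db 7d db 86
  t1: ba db 7d 9d 9d 85 0c ba
  t2: ba 0c 85 9d 9d 7d db ba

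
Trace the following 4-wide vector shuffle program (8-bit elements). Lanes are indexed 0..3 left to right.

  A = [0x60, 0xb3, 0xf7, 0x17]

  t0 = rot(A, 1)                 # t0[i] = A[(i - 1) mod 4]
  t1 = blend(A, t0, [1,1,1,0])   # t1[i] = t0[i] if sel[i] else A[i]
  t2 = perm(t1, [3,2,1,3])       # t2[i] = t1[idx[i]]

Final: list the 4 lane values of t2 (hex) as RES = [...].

RES = [ 0x17  0xb3  0x60  0x17 ]

→ t0 |17|60|b3|f7|
→ t1 |17|60|b3|17|
→ t2 |17|b3|60|17|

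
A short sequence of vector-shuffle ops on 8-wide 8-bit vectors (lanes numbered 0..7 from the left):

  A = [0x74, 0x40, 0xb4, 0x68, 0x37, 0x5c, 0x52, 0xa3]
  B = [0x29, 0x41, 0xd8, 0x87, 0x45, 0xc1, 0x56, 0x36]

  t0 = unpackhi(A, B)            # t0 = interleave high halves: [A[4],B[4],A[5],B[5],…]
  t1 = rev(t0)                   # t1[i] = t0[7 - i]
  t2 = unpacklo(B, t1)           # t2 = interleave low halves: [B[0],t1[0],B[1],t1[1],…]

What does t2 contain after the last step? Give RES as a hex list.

t0 = [0x37, 0x45, 0x5c, 0xc1, 0x52, 0x56, 0xa3, 0x36]
t1 = [0x36, 0xa3, 0x56, 0x52, 0xc1, 0x5c, 0x45, 0x37]
t2 = [0x29, 0x36, 0x41, 0xa3, 0xd8, 0x56, 0x87, 0x52]

RES = [0x29, 0x36, 0x41, 0xa3, 0xd8, 0x56, 0x87, 0x52]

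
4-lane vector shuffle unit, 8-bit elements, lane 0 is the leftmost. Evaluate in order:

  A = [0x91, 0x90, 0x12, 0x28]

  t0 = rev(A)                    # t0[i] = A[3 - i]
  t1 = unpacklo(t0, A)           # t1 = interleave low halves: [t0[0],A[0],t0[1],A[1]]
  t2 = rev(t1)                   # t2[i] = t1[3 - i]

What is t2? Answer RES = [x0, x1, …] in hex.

→ t0 |28|12|90|91|
→ t1 |28|91|12|90|
→ t2 |90|12|91|28|

RES = [0x90, 0x12, 0x91, 0x28]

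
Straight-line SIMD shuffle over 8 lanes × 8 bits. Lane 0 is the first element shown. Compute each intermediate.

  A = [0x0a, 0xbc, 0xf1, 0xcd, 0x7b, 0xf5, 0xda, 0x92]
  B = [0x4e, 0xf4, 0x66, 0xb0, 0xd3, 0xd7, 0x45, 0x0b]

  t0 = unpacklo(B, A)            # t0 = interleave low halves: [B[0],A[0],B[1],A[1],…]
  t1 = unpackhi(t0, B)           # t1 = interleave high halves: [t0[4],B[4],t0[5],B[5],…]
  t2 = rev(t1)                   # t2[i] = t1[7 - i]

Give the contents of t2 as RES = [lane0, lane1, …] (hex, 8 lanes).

  t0: 4e 0a f4 bc 66 f1 b0 cd
  t1: 66 d3 f1 d7 b0 45 cd 0b
  t2: 0b cd 45 b0 d7 f1 d3 66

RES = [0x0b, 0xcd, 0x45, 0xb0, 0xd7, 0xf1, 0xd3, 0x66]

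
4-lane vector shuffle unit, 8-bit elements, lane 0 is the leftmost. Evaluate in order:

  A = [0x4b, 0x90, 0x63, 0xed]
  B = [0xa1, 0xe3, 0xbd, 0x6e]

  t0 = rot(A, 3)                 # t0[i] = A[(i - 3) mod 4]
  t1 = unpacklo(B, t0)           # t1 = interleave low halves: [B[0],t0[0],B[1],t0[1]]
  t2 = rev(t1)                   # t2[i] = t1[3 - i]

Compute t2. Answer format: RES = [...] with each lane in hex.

  t0: 90 63 ed 4b
  t1: a1 90 e3 63
  t2: 63 e3 90 a1

RES = [0x63, 0xe3, 0x90, 0xa1]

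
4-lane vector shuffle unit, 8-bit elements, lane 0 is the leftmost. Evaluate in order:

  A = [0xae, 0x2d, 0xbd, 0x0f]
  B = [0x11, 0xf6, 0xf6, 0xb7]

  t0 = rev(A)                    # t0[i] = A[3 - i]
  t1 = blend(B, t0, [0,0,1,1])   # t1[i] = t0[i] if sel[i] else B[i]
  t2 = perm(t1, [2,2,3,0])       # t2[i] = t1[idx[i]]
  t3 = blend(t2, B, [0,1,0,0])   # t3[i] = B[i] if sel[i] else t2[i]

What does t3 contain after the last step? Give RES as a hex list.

RES = [0x2d, 0xf6, 0xae, 0x11]

t0 = [0x0f, 0xbd, 0x2d, 0xae]
t1 = [0x11, 0xf6, 0x2d, 0xae]
t2 = [0x2d, 0x2d, 0xae, 0x11]
t3 = [0x2d, 0xf6, 0xae, 0x11]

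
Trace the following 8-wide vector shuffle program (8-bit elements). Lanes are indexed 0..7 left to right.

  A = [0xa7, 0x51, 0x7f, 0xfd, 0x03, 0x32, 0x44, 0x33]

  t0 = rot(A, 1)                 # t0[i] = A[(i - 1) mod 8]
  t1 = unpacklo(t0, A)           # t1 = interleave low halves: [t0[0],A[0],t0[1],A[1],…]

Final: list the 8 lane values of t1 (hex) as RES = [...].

RES = [0x33, 0xa7, 0xa7, 0x51, 0x51, 0x7f, 0x7f, 0xfd]

→ t0 |33|a7|51|7f|fd|03|32|44|
→ t1 |33|a7|a7|51|51|7f|7f|fd|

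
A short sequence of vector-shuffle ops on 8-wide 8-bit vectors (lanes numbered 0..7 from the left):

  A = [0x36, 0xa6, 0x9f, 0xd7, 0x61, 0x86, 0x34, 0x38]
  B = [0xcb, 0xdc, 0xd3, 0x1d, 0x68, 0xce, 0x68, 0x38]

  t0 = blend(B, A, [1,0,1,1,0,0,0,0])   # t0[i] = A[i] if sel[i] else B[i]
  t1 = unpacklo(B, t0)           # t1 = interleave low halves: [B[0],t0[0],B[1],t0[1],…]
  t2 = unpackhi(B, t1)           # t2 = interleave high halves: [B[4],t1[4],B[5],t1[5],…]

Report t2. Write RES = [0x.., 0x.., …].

→ t0 |36|dc|9f|d7|68|ce|68|38|
→ t1 |cb|36|dc|dc|d3|9f|1d|d7|
→ t2 |68|d3|ce|9f|68|1d|38|d7|

RES = [ 0x68  0xd3  0xce  0x9f  0x68  0x1d  0x38  0xd7 ]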